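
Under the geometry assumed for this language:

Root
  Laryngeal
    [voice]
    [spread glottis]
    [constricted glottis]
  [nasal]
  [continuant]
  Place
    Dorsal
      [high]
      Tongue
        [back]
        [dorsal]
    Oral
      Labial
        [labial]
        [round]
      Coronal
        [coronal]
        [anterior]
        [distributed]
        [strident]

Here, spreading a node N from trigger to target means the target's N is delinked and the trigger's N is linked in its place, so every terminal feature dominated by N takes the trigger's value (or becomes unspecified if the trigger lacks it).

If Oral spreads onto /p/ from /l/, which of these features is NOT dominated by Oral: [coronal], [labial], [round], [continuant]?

[continuant]

Under this geometry, Oral contains [labial], [round], [coronal], [anterior], [distributed], [strident].
Of the listed options, [coronal], [labial], [round] are among these and would be overwritten by spreading Oral.
[continuant] is not within the Oral subtree (it hangs from Root), so /p/'s [continuant] value survives.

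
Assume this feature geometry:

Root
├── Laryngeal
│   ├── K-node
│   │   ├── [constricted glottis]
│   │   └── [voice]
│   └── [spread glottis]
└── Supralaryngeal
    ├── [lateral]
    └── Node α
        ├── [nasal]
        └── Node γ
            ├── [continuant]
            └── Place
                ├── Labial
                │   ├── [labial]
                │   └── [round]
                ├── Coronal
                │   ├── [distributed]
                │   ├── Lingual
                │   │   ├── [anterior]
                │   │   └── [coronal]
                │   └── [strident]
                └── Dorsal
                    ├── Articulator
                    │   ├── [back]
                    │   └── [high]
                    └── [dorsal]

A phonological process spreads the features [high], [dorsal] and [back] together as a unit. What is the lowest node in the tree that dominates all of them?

Dorsal

[high]: Root > Supralaryngeal > Node α > Node γ > Place > Dorsal > Articulator > [high].
[dorsal]: Root > Supralaryngeal > Node α > Node γ > Place > Dorsal > [dorsal].
[back]: Root > Supralaryngeal > Node α > Node γ > Place > Dorsal > Articulator > [back].
The listed terminals split across distinct daughters of Dorsal, so Dorsal itself is the smallest node containing them all.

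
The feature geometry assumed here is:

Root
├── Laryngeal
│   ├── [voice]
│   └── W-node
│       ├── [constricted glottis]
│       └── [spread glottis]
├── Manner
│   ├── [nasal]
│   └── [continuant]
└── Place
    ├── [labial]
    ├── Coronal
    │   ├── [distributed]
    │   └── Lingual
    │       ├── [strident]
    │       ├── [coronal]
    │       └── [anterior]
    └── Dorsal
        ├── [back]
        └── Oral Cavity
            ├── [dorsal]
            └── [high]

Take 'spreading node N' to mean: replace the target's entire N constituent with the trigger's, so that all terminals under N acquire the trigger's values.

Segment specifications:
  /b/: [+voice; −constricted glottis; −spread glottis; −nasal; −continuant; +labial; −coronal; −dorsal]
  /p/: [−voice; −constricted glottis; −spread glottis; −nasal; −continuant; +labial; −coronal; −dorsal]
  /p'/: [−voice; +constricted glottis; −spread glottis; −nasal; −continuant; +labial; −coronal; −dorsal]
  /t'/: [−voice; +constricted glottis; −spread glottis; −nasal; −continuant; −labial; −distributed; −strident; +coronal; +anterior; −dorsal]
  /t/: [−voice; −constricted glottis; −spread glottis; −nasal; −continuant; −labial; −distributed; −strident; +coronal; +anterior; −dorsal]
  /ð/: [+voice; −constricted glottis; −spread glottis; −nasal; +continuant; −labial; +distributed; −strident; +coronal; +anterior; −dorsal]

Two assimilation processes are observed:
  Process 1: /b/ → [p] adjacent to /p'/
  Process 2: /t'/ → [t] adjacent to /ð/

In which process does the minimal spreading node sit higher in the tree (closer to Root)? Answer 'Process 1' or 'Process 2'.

Process 1: the feature that changes is [voice]; the minimal node is [voice] (depth 2).
Process 2 alters [constricted glottis]; the lowest dominating node is [constricted glottis] (depth 3 from Root).
[voice] (depth 2) sits above [constricted glottis] (depth 3), making Process 1 the one with the higher spreading node.

Process 1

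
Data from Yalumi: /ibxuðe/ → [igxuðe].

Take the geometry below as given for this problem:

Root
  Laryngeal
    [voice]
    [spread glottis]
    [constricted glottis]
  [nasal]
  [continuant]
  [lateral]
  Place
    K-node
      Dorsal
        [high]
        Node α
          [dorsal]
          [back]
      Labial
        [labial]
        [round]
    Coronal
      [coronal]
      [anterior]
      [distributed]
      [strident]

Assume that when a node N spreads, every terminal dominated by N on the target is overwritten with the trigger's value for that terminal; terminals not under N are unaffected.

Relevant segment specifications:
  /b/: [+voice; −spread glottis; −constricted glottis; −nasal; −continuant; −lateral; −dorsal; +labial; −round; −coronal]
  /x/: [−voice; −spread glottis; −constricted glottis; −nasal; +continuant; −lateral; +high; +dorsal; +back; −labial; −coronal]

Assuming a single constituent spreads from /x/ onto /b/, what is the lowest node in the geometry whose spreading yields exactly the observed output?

Feature comparison: [labial], [round], [dorsal], [high], [back] differ between /b/ and [g]; the remaining terminals match.
In this geometry the lowest node dominating all of them is K-node: every daughter of K-node dominates only a proper subset, so no lower node suffices.
Spreading K-node from /x/ overwrites each of those terminals with /x/'s values, yielding exactly [g].
Features on which the two segments disagree outside K-node, such as [continuant], [voice], are unchanged — nothing dominating them spread, and K-node is the minimal sufficient constituent.

K-node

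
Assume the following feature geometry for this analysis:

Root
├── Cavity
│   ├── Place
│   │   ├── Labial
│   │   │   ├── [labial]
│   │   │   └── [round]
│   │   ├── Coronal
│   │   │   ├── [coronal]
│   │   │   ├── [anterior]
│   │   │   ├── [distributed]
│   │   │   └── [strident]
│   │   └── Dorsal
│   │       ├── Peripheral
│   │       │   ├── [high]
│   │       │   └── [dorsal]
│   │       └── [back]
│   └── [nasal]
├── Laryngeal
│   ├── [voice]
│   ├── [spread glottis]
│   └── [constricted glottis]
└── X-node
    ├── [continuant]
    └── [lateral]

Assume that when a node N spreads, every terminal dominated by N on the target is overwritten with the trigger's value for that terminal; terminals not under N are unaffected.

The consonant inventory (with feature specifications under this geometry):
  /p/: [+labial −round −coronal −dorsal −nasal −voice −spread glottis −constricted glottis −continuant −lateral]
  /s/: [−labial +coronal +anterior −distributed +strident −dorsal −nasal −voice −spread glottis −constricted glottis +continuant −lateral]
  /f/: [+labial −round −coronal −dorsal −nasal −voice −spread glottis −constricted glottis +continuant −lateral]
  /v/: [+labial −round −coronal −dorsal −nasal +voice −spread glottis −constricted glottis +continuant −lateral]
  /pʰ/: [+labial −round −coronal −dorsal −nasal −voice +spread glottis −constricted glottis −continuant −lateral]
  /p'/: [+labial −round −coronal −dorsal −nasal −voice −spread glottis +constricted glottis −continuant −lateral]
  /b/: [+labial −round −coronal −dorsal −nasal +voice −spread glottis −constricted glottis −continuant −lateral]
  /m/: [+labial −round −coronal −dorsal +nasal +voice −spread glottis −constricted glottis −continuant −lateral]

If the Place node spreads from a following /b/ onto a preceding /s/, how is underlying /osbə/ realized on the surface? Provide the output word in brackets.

The Place node dominates the terminals [labial], [round], [coronal], [anterior], [distributed], [strident], [high], [dorsal], [back].
Spreading Place from /b/ onto /s/ replaces those values with /b/'s: [+labial], [−round], [−coronal], [−dorsal]. Features outside Place ([nasal], [voice], [spread glottis], …) stay as in /s/.
The resulting bundle matches /f/ in the inventory; substituting it for /s/ gives [ofbə].

[ofbə]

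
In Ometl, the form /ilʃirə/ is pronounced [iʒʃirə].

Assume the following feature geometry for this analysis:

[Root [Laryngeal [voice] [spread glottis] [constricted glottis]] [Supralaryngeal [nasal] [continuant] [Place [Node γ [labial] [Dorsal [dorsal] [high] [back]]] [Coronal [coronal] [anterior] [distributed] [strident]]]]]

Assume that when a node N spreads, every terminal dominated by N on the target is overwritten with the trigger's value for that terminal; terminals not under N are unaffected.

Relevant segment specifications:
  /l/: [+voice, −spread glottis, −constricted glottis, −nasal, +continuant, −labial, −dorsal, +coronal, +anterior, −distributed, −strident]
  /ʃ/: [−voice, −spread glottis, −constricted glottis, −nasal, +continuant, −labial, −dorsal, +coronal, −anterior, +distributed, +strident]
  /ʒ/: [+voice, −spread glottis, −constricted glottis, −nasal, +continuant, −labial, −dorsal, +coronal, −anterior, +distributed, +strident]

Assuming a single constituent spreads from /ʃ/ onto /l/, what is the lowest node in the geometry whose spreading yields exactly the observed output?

Coronal

Feature comparison: [anterior], [distributed], [strident] differ between /l/ and [ʒ]; the remaining terminals match.
Tracing each changed feature up the tree, the paths first meet at Coronal; any lower node misses at least one of them.
If Coronal spreads, every terminal under it takes /ʃ/'s value, producing [ʒ] as observed.
[voice], a feature on which the two segments disagree outside Coronal, is unchanged — nothing dominating it spread, and Coronal is the minimal sufficient constituent.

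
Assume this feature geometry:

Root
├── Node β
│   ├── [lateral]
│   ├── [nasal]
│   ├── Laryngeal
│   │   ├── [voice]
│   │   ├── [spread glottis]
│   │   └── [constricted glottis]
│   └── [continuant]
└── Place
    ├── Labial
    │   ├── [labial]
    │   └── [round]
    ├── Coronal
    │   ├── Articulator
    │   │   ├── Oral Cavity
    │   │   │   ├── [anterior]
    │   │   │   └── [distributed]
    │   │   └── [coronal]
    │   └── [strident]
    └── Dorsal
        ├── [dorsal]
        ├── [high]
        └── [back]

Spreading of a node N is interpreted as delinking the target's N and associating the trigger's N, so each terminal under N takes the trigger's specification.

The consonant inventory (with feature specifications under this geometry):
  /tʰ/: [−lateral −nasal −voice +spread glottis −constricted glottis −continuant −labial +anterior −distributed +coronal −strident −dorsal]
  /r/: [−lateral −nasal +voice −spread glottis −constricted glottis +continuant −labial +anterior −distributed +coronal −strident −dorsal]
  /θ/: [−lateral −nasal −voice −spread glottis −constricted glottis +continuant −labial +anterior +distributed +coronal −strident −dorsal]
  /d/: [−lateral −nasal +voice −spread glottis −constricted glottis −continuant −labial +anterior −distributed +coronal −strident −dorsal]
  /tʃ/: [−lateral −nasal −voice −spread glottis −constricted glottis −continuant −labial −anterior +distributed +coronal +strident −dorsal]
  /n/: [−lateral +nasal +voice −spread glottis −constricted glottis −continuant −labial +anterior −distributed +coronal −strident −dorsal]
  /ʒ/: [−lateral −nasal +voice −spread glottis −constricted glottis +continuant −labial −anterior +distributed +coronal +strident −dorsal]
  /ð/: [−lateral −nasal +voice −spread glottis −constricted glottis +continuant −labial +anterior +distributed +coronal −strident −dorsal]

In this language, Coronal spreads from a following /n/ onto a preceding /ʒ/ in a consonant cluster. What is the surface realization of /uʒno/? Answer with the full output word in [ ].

Terminals under Coronal in this geometry: [anterior], [distributed], [coronal], [strident].
The target acquires /n/'s values for everything under Coronal — [+anterior], [−distributed], [+coronal], [−strident] — while keeping its own [lateral], [nasal], [voice], ….
Among the inventory, only /r/ has exactly this specification, giving the surface form [urno].

[urno]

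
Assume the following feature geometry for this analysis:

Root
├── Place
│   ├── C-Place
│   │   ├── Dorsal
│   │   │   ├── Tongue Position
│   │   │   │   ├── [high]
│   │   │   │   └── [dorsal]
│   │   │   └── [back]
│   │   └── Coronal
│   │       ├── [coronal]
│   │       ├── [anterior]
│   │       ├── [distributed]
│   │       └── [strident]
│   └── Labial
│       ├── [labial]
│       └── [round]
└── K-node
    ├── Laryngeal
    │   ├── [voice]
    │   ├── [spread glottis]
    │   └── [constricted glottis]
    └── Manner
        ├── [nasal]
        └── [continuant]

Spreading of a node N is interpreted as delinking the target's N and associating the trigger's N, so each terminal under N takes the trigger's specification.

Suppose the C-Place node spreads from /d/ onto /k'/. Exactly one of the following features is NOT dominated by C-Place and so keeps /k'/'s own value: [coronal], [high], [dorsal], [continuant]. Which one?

C-Place dominates exactly [high], [dorsal], [back], [coronal], [anterior], [distributed], [strident].
Spreading C-Place replaces [coronal], [dorsal], [high] with the trigger's values, since each sits inside the C-Place constituent.
But [continuant] is a dependent of Manner, outside C-Place; it is therefore untouched by the spreading.

[continuant]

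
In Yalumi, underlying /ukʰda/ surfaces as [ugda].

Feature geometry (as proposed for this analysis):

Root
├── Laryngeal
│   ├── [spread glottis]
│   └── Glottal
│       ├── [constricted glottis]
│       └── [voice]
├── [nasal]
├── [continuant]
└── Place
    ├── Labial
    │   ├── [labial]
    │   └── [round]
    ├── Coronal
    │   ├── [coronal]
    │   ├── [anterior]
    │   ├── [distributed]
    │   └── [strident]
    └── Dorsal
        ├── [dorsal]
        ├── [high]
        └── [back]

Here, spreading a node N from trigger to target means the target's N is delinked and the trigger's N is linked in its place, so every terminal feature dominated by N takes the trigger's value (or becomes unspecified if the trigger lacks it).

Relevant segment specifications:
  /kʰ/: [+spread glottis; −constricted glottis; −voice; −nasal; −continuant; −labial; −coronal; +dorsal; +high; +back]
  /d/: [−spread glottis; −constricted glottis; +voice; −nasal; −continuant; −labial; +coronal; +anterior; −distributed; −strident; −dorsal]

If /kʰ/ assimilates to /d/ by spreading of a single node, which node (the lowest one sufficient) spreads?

Laryngeal

/kʰ/ and [g] differ in [voice], [spread glottis]; every other specified feature is identical.
The smallest constituent containing every changed terminal is Laryngeal — each of its daughters lacks at least one of the affected features.
If Laryngeal spreads, every terminal under it takes /d/'s value, producing [g] as observed.
Since [dorsal], [coronal] are preserved even though /d/ disagrees there, no node above Laryngeal spread.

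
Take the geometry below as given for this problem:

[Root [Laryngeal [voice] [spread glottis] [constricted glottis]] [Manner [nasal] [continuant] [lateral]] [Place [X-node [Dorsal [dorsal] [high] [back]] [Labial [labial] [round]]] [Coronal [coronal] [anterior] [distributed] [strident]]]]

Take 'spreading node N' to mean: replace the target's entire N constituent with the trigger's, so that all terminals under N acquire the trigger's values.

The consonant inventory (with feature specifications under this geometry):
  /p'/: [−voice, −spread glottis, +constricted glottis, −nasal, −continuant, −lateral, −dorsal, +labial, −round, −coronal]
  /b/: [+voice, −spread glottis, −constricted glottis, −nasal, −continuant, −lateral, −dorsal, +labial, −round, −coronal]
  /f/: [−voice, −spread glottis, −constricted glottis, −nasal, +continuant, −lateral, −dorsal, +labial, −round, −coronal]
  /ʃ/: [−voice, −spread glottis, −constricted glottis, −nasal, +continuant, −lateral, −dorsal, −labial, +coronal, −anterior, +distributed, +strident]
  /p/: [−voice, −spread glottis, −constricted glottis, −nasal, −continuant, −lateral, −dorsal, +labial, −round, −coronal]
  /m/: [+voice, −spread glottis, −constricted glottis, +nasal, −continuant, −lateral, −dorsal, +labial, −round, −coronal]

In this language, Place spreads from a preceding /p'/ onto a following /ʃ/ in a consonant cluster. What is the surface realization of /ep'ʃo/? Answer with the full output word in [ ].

Terminals under Place in this geometry: [dorsal], [high], [back], [labial], [round], [coronal], [anterior], [distributed], [strident].
The target acquires /p'/'s values for everything under Place — [−dorsal], [+labial], [−round], [−coronal] — while keeping its own [voice], [spread glottis], [constricted glottis], ….
The resulting bundle matches /f/ in the inventory; substituting it for /ʃ/ gives [ep'fo].

[ep'fo]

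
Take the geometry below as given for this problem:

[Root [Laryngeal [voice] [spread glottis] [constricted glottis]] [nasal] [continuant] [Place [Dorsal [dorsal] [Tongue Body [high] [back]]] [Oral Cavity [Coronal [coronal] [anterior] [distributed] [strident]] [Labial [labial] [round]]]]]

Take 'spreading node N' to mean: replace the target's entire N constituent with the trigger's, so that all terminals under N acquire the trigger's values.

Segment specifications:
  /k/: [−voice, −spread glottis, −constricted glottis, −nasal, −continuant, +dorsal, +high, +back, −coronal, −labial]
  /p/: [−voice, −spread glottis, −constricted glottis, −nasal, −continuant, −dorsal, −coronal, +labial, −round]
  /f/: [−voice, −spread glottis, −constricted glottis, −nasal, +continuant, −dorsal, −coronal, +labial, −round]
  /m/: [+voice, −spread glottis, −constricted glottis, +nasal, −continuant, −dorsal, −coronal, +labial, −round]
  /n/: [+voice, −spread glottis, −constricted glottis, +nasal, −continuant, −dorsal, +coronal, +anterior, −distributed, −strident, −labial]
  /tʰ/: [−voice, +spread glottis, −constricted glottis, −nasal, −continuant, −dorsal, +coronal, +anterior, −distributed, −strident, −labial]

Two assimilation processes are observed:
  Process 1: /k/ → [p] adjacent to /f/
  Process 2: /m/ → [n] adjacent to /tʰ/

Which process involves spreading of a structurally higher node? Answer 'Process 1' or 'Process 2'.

Process 1

Process 1 alters [labial], [round], [dorsal], [high], [back]; the lowest common ancestor is Place (depth 1 from Root).
In Process 2, [labial], [round], [coronal], [anterior], [distributed], [strident] change, so the minimal spreading node is Oral Cavity at depth 2.
Depth 1 < depth 2; Process 1 involves the structurally higher constituent Place.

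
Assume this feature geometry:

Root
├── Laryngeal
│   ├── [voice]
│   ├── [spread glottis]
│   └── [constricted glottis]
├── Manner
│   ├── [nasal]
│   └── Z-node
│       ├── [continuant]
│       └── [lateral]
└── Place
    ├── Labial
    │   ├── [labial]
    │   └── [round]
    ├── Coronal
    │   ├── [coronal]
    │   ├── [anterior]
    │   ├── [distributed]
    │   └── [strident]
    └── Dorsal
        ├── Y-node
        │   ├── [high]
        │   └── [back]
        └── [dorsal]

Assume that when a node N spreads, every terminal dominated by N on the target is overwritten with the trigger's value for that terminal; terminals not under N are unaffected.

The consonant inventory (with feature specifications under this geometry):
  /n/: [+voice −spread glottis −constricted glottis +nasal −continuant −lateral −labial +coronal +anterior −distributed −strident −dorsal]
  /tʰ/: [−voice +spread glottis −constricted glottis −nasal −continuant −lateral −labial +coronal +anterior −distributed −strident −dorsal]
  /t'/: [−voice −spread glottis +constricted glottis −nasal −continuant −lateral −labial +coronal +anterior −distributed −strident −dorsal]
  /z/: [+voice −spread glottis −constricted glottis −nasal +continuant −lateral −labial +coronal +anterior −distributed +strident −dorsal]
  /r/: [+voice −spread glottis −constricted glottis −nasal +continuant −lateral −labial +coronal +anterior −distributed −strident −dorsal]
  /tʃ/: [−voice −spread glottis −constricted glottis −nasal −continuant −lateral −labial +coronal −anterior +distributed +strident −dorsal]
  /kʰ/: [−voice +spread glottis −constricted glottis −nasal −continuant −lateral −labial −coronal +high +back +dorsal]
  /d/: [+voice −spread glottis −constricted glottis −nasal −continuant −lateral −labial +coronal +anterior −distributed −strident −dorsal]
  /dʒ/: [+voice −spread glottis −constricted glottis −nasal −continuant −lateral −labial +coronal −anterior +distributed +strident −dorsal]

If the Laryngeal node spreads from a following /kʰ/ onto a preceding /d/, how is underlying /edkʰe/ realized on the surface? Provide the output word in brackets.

Terminals under Laryngeal in this geometry: [voice], [spread glottis], [constricted glottis].
After delinking /d/'s Laryngeal and linking /kʰ/'s, the affected terminals become [−voice], [+spread glottis], [−constricted glottis]; [nasal], [continuant], [lateral], … (outside Laryngeal) are retained from /d/.
This feature bundle is that of [tʰ], so /edkʰe/ surfaces as [etʰkʰe].

[etʰkʰe]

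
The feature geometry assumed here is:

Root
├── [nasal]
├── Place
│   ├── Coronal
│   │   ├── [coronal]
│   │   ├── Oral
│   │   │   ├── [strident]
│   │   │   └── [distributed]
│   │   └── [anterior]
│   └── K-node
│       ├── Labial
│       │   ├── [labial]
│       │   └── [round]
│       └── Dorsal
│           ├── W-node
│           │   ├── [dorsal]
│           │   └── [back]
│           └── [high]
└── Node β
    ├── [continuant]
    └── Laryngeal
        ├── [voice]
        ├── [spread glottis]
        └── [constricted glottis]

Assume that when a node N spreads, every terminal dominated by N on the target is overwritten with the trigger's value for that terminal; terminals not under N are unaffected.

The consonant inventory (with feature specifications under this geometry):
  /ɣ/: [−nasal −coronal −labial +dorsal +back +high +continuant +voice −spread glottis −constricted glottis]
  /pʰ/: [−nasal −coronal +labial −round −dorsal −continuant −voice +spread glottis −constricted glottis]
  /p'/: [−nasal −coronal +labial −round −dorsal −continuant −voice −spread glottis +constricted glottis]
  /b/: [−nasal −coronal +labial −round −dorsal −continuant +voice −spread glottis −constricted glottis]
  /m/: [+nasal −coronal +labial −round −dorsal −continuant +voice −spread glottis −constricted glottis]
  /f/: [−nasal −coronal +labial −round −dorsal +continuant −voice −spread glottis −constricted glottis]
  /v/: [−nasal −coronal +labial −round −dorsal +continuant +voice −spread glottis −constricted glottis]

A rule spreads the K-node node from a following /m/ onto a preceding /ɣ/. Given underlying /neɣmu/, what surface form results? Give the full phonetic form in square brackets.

[nevmu]

K-node immediately or transitively dominates [labial], [round], [dorsal], [back], [high].
The target acquires /m/'s values for everything under K-node — [+labial], [−round], [−dorsal] — while keeping its own [nasal], [coronal], [continuant], ….
This feature bundle is that of [v], so /neɣmu/ surfaces as [nevmu].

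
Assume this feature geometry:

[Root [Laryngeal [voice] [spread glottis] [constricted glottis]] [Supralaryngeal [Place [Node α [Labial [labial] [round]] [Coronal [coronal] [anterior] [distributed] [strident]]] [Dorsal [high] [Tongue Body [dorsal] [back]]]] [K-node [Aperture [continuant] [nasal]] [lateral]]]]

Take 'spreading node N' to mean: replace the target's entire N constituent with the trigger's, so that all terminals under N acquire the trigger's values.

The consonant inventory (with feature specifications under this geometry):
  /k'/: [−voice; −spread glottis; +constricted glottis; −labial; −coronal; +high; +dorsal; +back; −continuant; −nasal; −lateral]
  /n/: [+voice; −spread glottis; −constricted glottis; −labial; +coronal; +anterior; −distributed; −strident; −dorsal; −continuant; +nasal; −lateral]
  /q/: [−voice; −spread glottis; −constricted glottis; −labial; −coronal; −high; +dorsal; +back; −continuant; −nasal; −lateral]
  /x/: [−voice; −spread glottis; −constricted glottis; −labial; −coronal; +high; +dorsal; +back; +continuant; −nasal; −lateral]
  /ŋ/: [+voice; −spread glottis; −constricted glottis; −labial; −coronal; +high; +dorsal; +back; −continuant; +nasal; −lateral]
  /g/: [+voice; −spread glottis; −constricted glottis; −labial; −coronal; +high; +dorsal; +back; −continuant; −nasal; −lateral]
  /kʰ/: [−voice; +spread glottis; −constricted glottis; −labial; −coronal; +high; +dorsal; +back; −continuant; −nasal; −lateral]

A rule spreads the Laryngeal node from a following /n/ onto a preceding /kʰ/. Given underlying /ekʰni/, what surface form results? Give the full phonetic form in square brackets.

Terminals under Laryngeal in this geometry: [voice], [spread glottis], [constricted glottis].
Spreading Laryngeal from /n/ onto /kʰ/ replaces those values with /n/'s: [+voice], [−spread glottis], [−constricted glottis]. Features outside Laryngeal ([labial], [coronal], [high], …) stay as in /kʰ/.
This feature bundle is that of [g], so /ekʰni/ surfaces as [egni].

[egni]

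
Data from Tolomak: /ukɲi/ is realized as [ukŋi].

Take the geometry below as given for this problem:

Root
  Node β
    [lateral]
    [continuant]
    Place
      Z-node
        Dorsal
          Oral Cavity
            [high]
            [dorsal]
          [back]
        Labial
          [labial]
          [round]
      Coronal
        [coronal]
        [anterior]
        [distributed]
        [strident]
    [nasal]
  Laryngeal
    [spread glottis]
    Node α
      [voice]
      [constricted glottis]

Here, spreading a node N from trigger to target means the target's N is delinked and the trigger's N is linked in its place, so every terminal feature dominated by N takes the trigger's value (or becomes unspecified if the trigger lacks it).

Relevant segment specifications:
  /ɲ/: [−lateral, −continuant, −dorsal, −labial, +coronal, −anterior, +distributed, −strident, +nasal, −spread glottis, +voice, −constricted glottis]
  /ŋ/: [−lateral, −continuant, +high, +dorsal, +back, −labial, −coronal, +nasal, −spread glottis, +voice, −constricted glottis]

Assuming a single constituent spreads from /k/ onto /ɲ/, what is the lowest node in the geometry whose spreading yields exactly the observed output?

Place

/ɲ/ and [ŋ] differ in [coronal], [anterior], [distributed], [strident], [dorsal], [high], [back]; every other specified feature is identical.
The smallest constituent containing every changed terminal is Place — each of its daughters lacks at least one of the affected features.
Delinking /ɲ/'s Place and associating /k/'s Place gives precisely the feature bundle of [ŋ].
Since [nasal] is preserved even though /k/ disagrees there, no node above Place spread.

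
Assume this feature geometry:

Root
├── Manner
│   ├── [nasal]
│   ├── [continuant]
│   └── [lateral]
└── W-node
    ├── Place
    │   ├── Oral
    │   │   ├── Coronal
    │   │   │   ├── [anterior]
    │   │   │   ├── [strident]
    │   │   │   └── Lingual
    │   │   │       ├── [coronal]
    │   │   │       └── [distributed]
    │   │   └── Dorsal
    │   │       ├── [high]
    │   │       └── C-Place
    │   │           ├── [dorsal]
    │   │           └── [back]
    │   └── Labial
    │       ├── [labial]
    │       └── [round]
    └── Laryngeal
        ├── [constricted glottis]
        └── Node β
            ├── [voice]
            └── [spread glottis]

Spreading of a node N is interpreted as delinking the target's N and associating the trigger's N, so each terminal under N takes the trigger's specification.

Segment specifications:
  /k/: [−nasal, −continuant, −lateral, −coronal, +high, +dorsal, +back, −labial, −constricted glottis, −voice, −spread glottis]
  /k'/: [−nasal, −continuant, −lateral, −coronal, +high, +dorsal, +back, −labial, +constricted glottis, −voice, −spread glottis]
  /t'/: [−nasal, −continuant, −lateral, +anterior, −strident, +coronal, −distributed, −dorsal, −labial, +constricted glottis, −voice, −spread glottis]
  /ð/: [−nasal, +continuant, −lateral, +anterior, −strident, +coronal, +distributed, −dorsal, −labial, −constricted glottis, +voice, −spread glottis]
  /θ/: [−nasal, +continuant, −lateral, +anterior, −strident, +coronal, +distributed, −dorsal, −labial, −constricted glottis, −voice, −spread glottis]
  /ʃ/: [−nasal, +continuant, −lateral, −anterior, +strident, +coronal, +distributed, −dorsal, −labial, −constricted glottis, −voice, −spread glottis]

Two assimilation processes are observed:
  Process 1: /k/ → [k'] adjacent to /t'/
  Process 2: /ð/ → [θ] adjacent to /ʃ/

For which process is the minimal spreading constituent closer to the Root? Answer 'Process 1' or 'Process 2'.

Process 1: the feature that changes is [constricted glottis]; the minimal node is [constricted glottis] (depth 3).
Process 2 alters [voice]; the lowest dominating node is [voice] (depth 4 from Root).
Depth 3 < depth 4; Process 1 involves the structurally higher constituent [constricted glottis].

Process 1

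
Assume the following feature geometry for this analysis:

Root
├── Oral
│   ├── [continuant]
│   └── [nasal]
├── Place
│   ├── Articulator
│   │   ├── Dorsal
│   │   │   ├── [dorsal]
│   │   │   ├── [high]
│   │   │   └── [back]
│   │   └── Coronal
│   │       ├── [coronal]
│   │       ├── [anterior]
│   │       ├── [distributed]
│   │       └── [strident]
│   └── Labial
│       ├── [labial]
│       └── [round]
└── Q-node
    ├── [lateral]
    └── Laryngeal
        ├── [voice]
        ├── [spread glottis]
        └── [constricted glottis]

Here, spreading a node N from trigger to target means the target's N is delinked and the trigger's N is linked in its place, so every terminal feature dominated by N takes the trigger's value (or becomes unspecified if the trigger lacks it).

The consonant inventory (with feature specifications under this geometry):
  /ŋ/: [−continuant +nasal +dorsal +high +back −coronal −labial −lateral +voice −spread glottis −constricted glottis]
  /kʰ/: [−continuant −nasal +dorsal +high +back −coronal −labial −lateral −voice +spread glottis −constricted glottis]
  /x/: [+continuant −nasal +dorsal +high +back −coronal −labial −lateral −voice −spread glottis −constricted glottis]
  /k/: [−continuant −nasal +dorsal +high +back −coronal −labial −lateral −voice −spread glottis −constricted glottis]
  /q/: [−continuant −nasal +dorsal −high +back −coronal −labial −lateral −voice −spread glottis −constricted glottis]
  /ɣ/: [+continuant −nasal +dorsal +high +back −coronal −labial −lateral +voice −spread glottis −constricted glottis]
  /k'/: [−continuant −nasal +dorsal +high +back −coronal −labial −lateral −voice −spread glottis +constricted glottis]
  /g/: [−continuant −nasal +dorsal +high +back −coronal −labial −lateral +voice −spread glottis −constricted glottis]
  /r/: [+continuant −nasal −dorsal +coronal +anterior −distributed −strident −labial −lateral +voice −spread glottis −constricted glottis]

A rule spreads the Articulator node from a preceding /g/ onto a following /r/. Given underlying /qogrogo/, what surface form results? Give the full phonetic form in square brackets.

The Articulator node dominates the terminals [dorsal], [high], [back], [coronal], [anterior], [distributed], [strident].
Spreading Articulator from /g/ onto /r/ replaces those values with /g/'s: [+dorsal], [+high], [+back], [−coronal]. Features outside Articulator ([continuant], [nasal], [labial], …) stay as in /r/.
Among the inventory, only /ɣ/ has exactly this specification, giving the surface form [qogɣogo].

[qogɣogo]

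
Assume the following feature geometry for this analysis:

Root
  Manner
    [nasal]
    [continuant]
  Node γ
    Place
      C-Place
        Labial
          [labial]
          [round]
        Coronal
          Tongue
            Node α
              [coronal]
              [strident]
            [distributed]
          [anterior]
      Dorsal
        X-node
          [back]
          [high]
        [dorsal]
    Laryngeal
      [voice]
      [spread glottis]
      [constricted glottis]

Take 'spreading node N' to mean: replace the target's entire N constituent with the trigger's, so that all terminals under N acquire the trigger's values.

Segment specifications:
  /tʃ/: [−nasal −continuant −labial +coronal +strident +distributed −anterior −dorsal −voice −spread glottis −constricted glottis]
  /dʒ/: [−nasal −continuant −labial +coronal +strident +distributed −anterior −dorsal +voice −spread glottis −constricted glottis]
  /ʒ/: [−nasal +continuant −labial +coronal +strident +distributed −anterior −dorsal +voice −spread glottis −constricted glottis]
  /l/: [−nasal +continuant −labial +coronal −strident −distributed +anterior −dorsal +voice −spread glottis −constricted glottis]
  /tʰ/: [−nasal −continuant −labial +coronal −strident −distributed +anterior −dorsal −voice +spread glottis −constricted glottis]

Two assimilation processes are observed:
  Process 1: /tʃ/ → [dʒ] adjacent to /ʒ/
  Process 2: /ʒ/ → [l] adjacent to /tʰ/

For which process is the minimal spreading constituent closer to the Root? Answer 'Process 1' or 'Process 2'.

Process 1 alters [voice]; the lowest dominating node is [voice] (depth 3 from Root).
In Process 2, [anterior], [distributed], [strident] change, so the minimal spreading node is Coronal at depth 4.
[voice] is closer to Root than Coronal, so Process 1 spreads the higher node.

Process 1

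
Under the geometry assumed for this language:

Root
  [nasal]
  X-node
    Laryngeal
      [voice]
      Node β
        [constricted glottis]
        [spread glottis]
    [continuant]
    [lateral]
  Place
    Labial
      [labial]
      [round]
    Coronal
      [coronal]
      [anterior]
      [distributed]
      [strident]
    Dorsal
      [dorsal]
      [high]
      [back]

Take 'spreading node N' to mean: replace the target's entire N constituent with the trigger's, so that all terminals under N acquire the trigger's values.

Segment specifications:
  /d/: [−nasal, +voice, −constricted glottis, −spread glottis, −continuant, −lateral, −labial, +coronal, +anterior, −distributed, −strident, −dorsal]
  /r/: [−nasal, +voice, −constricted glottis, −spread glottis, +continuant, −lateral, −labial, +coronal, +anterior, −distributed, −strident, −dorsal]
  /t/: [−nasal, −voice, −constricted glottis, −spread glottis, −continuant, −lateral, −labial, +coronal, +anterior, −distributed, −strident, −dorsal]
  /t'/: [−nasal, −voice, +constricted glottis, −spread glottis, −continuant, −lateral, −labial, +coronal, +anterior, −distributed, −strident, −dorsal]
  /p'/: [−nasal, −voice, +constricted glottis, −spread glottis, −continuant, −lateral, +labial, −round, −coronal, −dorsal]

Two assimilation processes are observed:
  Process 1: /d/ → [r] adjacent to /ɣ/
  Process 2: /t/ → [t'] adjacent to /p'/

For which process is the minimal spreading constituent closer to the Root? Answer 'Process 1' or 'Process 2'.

Process 1

Process 1: the feature that changes is [continuant]; the minimal node is [continuant] (depth 2).
Process 2: the feature that changes is [constricted glottis]; the minimal node is [constricted glottis] (depth 4).
[continuant] (depth 2) sits above [constricted glottis] (depth 4), making Process 1 the one with the higher spreading node.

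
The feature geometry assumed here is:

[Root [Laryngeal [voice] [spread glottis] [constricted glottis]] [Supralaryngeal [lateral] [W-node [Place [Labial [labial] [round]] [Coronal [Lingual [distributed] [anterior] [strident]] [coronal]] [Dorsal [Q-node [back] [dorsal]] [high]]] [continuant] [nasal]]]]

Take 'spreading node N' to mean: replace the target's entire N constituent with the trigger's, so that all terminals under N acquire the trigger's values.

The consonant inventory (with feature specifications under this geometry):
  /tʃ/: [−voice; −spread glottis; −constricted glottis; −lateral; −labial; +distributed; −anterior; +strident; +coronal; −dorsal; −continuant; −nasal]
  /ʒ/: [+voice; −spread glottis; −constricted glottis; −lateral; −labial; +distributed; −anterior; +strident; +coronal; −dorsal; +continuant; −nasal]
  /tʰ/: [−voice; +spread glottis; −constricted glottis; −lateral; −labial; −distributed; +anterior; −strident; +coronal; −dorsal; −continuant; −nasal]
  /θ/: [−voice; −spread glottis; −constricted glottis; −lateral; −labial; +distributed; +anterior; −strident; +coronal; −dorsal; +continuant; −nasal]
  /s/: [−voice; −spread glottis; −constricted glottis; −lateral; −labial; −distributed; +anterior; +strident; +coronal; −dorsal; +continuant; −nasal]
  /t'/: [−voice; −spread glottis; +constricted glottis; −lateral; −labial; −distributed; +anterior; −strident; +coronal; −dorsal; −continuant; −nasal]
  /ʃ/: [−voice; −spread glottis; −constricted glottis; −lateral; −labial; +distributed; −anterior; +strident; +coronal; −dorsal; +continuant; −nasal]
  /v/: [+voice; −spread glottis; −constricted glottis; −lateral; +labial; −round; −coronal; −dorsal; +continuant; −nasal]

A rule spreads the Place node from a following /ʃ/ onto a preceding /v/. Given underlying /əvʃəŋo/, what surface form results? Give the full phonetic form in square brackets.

Place immediately or transitively dominates [labial], [round], [distributed], [anterior], [strident], [coronal], [back], [dorsal], [high].
After delinking /v/'s Place and linking /ʃ/'s, the affected terminals become [−labial], [+distributed], [−anterior], [+strident], [+coronal], [−dorsal]; [voice], [spread glottis], [constricted glottis], … (outside Place) are retained from /v/.
Among the inventory, only /ʒ/ has exactly this specification, giving the surface form [əʒʃəŋo].

[əʒʃəŋo]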